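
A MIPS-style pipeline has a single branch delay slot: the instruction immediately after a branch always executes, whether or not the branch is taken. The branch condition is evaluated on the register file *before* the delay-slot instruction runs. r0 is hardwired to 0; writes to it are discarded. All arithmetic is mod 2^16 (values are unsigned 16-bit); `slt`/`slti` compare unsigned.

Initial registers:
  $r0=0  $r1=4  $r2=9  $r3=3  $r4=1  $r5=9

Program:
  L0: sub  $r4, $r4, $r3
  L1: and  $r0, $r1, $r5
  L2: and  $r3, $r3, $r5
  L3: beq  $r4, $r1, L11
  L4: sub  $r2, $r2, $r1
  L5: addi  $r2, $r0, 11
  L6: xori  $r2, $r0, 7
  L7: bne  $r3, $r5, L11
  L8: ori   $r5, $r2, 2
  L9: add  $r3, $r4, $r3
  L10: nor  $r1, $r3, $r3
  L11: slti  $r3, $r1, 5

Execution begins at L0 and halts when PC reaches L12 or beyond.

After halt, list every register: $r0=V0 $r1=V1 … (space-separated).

$r0=0 $r1=4 $r2=7 $r3=1 $r4=65534 $r5=7

  step pc=0: sub  $r4, $r4, $r3  regs=(0,4,9,3,65534,9)
  step pc=1: and  $r0, $r1, $r5  regs=(0,4,9,3,65534,9)
  step pc=2: and  $r3, $r3, $r5  regs=(0,4,9,1,65534,9)
  step pc=3: beq  $r4, $r1, L11  cond=F  regs=(0,4,9,1,65534,9)
  step pc=4: sub  $r2, $r2, $r1  regs=(0,4,5,1,65534,9)
  step pc=5: addi  $r2, $r0, 11  regs=(0,4,11,1,65534,9)
  step pc=6: xori  $r2, $r0, 7  regs=(0,4,7,1,65534,9)
  step pc=7: bne  $r3, $r5, L11  cond=T  regs=(0,4,7,1,65534,9)
  step pc=8: ori   $r5, $r2, 2  regs=(0,4,7,1,65534,7)
  step pc=11: slti  $r3, $r1, 5  regs=(0,4,7,1,65534,7)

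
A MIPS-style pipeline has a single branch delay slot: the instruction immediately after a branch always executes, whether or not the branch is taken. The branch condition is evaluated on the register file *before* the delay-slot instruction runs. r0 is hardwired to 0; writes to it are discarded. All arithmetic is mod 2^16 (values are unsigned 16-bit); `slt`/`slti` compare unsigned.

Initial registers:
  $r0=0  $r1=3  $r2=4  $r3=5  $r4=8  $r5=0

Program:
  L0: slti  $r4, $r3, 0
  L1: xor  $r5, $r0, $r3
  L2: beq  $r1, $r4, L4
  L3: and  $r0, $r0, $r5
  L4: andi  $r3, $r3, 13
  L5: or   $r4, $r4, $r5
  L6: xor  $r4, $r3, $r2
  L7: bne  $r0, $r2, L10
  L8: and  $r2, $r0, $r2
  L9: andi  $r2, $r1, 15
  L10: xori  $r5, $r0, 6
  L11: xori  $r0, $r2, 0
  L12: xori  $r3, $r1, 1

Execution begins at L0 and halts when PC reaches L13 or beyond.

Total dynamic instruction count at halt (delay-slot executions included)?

[0] slti  $r4, $r3, 0  →  {$r0:0, $r1:3, $r2:4, $r3:5, $r4:0, $r5:0}
[1] xor  $r5, $r0, $r3  →  {$r0:0, $r1:3, $r2:4, $r3:5, $r4:0, $r5:5}
[2] beq  $r1, $r4, L4  →  {$r0:0, $r1:3, $r2:4, $r3:5, $r4:0, $r5:5}  ⟨branch fallthrough⟩
[3] and  $r0, $r0, $r5  →  {$r0:0, $r1:3, $r2:4, $r3:5, $r4:0, $r5:5}
[4] andi  $r3, $r3, 13  →  {$r0:0, $r1:3, $r2:4, $r3:5, $r4:0, $r5:5}
[5] or   $r4, $r4, $r5  →  {$r0:0, $r1:3, $r2:4, $r3:5, $r4:5, $r5:5}
[6] xor  $r4, $r3, $r2  →  {$r0:0, $r1:3, $r2:4, $r3:5, $r4:1, $r5:5}
[7] bne  $r0, $r2, L10  →  {$r0:0, $r1:3, $r2:4, $r3:5, $r4:1, $r5:5}  ⟨branch taken⟩
[8] and  $r2, $r0, $r2  →  {$r0:0, $r1:3, $r2:0, $r3:5, $r4:1, $r5:5}
[10] xori  $r5, $r0, 6  →  {$r0:0, $r1:3, $r2:0, $r3:5, $r4:1, $r5:6}
[11] xori  $r0, $r2, 0  →  {$r0:0, $r1:3, $r2:0, $r3:5, $r4:1, $r5:6}
[12] xori  $r3, $r1, 1  →  {$r0:0, $r1:3, $r2:0, $r3:2, $r4:1, $r5:6}

12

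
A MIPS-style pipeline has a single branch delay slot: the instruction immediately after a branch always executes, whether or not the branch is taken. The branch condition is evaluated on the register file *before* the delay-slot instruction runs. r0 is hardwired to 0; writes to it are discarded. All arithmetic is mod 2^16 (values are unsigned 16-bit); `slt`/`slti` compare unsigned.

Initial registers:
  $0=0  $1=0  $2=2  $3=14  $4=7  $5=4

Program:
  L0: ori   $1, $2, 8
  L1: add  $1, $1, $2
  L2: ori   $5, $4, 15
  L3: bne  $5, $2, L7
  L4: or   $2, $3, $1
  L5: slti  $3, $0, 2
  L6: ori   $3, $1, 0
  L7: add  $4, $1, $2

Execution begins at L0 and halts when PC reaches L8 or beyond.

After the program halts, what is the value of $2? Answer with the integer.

PC=0  ori   $1, $2, 8        | $0=0 $1=10 $2=2 $3=14 $4=7 $5=4
PC=1  add  $1, $1, $2        | $0=0 $1=12 $2=2 $3=14 $4=7 $5=4
PC=2  ori   $5, $4, 15       | $0=0 $1=12 $2=2 $3=14 $4=7 $5=15
PC=3  bne  $5, $2, L7        | $0=0 $1=12 $2=2 $3=14 $4=7 $5=15  [TAKEN]
PC=4  or   $2, $3, $1        | $0=0 $1=12 $2=14 $3=14 $4=7 $5=15
PC=7  add  $4, $1, $2        | $0=0 $1=12 $2=14 $3=14 $4=26 $5=15

14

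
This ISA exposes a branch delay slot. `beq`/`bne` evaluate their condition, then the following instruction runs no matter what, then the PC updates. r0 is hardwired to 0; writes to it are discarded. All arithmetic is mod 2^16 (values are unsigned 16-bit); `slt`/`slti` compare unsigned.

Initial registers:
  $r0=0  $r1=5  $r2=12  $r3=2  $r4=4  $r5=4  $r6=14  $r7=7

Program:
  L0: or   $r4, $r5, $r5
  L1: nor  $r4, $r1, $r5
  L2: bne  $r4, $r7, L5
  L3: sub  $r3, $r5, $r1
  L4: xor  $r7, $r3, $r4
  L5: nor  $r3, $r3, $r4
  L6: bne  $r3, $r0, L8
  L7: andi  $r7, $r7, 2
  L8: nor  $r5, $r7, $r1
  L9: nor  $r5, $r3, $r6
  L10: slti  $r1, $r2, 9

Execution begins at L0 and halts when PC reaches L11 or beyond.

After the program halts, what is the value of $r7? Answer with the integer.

2

[0] or   $r4, $r5, $r5  →  {$r0:0, $r1:5, $r2:12, $r3:2, $r4:4, $r5:4, $r6:14, $r7:7}
[1] nor  $r4, $r1, $r5  →  {$r0:0, $r1:5, $r2:12, $r3:2, $r4:65530, $r5:4, $r6:14, $r7:7}
[2] bne  $r4, $r7, L5  →  {$r0:0, $r1:5, $r2:12, $r3:2, $r4:65530, $r5:4, $r6:14, $r7:7}  ⟨branch taken⟩
[3] sub  $r3, $r5, $r1  →  {$r0:0, $r1:5, $r2:12, $r3:65535, $r4:65530, $r5:4, $r6:14, $r7:7}
[5] nor  $r3, $r3, $r4  →  {$r0:0, $r1:5, $r2:12, $r3:0, $r4:65530, $r5:4, $r6:14, $r7:7}
[6] bne  $r3, $r0, L8  →  {$r0:0, $r1:5, $r2:12, $r3:0, $r4:65530, $r5:4, $r6:14, $r7:7}  ⟨branch fallthrough⟩
[7] andi  $r7, $r7, 2  →  {$r0:0, $r1:5, $r2:12, $r3:0, $r4:65530, $r5:4, $r6:14, $r7:2}
[8] nor  $r5, $r7, $r1  →  {$r0:0, $r1:5, $r2:12, $r3:0, $r4:65530, $r5:65528, $r6:14, $r7:2}
[9] nor  $r5, $r3, $r6  →  {$r0:0, $r1:5, $r2:12, $r3:0, $r4:65530, $r5:65521, $r6:14, $r7:2}
[10] slti  $r1, $r2, 9  →  {$r0:0, $r1:0, $r2:12, $r3:0, $r4:65530, $r5:65521, $r6:14, $r7:2}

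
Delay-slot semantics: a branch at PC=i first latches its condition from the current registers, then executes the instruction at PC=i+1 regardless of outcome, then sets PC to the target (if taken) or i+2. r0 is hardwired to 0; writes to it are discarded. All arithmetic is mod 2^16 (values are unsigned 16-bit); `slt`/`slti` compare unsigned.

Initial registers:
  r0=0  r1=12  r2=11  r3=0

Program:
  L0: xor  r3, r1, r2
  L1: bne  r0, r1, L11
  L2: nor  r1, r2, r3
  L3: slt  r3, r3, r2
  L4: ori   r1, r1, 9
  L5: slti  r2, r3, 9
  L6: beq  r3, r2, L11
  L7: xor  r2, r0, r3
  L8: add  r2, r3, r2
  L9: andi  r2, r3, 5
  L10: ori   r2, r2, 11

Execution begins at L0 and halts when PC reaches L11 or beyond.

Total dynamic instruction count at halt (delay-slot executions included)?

3

#0 xor  r3, r1, r2 ; 0/12/11/7
#1 bne  r0, r1, L11 ; 0/12/11/7 ; →target
#2 nor  r1, r2, r3 ; 0/65520/11/7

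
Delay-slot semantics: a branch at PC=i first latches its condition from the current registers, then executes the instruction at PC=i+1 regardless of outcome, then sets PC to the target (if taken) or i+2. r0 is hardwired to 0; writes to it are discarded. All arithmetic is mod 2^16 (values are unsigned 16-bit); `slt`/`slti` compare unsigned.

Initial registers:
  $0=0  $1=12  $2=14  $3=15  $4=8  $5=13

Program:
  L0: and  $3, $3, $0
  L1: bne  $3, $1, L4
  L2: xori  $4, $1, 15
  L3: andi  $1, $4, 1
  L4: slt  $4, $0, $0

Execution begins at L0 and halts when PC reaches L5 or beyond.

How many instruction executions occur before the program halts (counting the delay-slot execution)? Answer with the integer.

[0] and  $3, $3, $0  →  {$0:0, $1:12, $2:14, $3:0, $4:8, $5:13}
[1] bne  $3, $1, L4  →  {$0:0, $1:12, $2:14, $3:0, $4:8, $5:13}  ⟨branch taken⟩
[2] xori  $4, $1, 15  →  {$0:0, $1:12, $2:14, $3:0, $4:3, $5:13}
[4] slt  $4, $0, $0  →  {$0:0, $1:12, $2:14, $3:0, $4:0, $5:13}

4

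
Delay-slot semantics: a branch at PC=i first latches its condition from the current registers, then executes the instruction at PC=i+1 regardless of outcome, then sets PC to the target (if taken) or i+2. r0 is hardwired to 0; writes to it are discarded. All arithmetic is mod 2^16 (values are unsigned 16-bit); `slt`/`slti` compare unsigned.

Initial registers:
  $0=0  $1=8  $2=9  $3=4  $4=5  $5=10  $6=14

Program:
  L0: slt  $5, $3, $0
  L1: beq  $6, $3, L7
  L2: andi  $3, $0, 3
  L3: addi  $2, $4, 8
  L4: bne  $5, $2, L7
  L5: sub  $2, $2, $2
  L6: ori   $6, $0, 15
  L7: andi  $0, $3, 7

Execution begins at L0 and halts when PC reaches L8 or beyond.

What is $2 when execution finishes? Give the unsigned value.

0

PC=0  slt  $5, $3, $0        | $0=0 $1=8 $2=9 $3=4 $4=5 $5=0 $6=14
PC=1  beq  $6, $3, L7        | $0=0 $1=8 $2=9 $3=4 $4=5 $5=0 $6=14  [not taken]
PC=2  andi  $3, $0, 3        | $0=0 $1=8 $2=9 $3=0 $4=5 $5=0 $6=14
PC=3  addi  $2, $4, 8        | $0=0 $1=8 $2=13 $3=0 $4=5 $5=0 $6=14
PC=4  bne  $5, $2, L7        | $0=0 $1=8 $2=13 $3=0 $4=5 $5=0 $6=14  [TAKEN]
PC=5  sub  $2, $2, $2        | $0=0 $1=8 $2=0 $3=0 $4=5 $5=0 $6=14
PC=7  andi  $0, $3, 7        | $0=0 $1=8 $2=0 $3=0 $4=5 $5=0 $6=14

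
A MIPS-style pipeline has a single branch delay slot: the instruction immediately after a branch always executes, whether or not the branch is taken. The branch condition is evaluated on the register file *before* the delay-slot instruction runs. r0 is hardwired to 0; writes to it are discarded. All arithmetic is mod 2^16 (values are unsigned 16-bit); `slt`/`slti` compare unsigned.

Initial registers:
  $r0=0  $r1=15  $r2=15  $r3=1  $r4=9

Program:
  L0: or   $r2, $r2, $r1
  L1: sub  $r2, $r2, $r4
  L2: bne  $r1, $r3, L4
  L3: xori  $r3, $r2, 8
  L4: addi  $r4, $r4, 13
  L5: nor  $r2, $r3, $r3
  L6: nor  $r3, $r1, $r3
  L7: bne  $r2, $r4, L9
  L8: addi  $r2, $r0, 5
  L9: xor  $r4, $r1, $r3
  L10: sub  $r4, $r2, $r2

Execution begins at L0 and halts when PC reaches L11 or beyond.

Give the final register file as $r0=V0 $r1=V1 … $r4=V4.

PC=0  or   $r2, $r2, $r1     | $r0=0 $r1=15 $r2=15 $r3=1 $r4=9
PC=1  sub  $r2, $r2, $r4     | $r0=0 $r1=15 $r2=6 $r3=1 $r4=9
PC=2  bne  $r1, $r3, L4      | $r0=0 $r1=15 $r2=6 $r3=1 $r4=9  [TAKEN]
PC=3  xori  $r3, $r2, 8      | $r0=0 $r1=15 $r2=6 $r3=14 $r4=9
PC=4  addi  $r4, $r4, 13     | $r0=0 $r1=15 $r2=6 $r3=14 $r4=22
PC=5  nor  $r2, $r3, $r3     | $r0=0 $r1=15 $r2=65521 $r3=14 $r4=22
PC=6  nor  $r3, $r1, $r3     | $r0=0 $r1=15 $r2=65521 $r3=65520 $r4=22
PC=7  bne  $r2, $r4, L9      | $r0=0 $r1=15 $r2=65521 $r3=65520 $r4=22  [TAKEN]
PC=8  addi  $r2, $r0, 5      | $r0=0 $r1=15 $r2=5 $r3=65520 $r4=22
PC=9  xor  $r4, $r1, $r3     | $r0=0 $r1=15 $r2=5 $r3=65520 $r4=65535
PC=10 sub  $r4, $r2, $r2     | $r0=0 $r1=15 $r2=5 $r3=65520 $r4=0

$r0=0 $r1=15 $r2=5 $r3=65520 $r4=0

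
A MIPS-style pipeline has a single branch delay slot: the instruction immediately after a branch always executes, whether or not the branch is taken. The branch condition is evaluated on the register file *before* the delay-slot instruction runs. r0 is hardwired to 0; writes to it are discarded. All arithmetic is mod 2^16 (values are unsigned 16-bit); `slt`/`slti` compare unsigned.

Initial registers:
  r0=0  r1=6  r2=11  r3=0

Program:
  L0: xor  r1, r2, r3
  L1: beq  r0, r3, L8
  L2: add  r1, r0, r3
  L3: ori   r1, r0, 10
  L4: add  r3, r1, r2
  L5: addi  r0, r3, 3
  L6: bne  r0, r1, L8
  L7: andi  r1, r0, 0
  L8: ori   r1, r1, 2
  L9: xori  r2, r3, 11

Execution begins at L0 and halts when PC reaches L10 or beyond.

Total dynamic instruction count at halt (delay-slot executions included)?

[0] xor  r1, r2, r3  →  {r0:0, r1:11, r2:11, r3:0}
[1] beq  r0, r3, L8  →  {r0:0, r1:11, r2:11, r3:0}  ⟨branch taken⟩
[2] add  r1, r0, r3  →  {r0:0, r1:0, r2:11, r3:0}
[8] ori   r1, r1, 2  →  {r0:0, r1:2, r2:11, r3:0}
[9] xori  r2, r3, 11  →  {r0:0, r1:2, r2:11, r3:0}

5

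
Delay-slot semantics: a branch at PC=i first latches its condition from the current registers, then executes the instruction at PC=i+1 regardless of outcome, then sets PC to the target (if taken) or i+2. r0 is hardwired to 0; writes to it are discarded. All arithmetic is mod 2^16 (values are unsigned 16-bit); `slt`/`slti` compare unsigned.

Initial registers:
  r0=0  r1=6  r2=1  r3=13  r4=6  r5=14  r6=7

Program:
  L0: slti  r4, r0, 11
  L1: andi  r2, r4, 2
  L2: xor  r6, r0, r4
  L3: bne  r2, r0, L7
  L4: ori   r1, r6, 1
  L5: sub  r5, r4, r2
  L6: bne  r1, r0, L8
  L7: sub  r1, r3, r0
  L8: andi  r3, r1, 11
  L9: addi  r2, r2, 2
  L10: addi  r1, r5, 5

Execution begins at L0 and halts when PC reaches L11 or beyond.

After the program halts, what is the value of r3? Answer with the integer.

9

PC=0  slti  r4, r0, 11       | r0=0 r1=6 r2=1 r3=13 r4=1 r5=14 r6=7
PC=1  andi  r2, r4, 2        | r0=0 r1=6 r2=0 r3=13 r4=1 r5=14 r6=7
PC=2  xor  r6, r0, r4        | r0=0 r1=6 r2=0 r3=13 r4=1 r5=14 r6=1
PC=3  bne  r2, r0, L7        | r0=0 r1=6 r2=0 r3=13 r4=1 r5=14 r6=1  [not taken]
PC=4  ori   r1, r6, 1        | r0=0 r1=1 r2=0 r3=13 r4=1 r5=14 r6=1
PC=5  sub  r5, r4, r2        | r0=0 r1=1 r2=0 r3=13 r4=1 r5=1 r6=1
PC=6  bne  r1, r0, L8        | r0=0 r1=1 r2=0 r3=13 r4=1 r5=1 r6=1  [TAKEN]
PC=7  sub  r1, r3, r0        | r0=0 r1=13 r2=0 r3=13 r4=1 r5=1 r6=1
PC=8  andi  r3, r1, 11       | r0=0 r1=13 r2=0 r3=9 r4=1 r5=1 r6=1
PC=9  addi  r2, r2, 2        | r0=0 r1=13 r2=2 r3=9 r4=1 r5=1 r6=1
PC=10 addi  r1, r5, 5        | r0=0 r1=6 r2=2 r3=9 r4=1 r5=1 r6=1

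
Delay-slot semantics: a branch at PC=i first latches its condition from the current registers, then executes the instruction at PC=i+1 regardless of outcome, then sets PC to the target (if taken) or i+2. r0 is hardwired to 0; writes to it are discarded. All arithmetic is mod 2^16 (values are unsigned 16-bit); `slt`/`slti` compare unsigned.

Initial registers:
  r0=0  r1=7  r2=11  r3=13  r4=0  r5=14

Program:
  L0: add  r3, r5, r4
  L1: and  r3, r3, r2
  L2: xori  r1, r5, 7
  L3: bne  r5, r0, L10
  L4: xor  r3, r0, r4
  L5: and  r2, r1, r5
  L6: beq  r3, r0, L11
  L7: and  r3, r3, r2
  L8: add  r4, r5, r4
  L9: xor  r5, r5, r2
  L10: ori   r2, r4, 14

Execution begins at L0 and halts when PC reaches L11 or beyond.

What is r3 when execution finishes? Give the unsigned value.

[0] add  r3, r5, r4  →  {r0:0, r1:7, r2:11, r3:14, r4:0, r5:14}
[1] and  r3, r3, r2  →  {r0:0, r1:7, r2:11, r3:10, r4:0, r5:14}
[2] xori  r1, r5, 7  →  {r0:0, r1:9, r2:11, r3:10, r4:0, r5:14}
[3] bne  r5, r0, L10  →  {r0:0, r1:9, r2:11, r3:10, r4:0, r5:14}  ⟨branch taken⟩
[4] xor  r3, r0, r4  →  {r0:0, r1:9, r2:11, r3:0, r4:0, r5:14}
[10] ori   r2, r4, 14  →  {r0:0, r1:9, r2:14, r3:0, r4:0, r5:14}

0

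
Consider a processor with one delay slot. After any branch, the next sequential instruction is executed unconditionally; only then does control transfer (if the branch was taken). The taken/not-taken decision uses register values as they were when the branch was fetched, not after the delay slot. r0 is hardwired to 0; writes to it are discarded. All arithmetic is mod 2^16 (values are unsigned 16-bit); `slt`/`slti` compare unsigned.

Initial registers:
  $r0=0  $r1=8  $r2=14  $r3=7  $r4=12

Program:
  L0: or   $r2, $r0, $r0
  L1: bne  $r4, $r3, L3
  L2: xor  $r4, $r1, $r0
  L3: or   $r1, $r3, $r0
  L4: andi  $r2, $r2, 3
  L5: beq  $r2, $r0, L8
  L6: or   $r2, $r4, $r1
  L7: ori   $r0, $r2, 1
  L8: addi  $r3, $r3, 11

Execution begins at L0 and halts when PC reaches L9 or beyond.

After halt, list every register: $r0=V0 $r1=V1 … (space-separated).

$r0=0 $r1=7 $r2=15 $r3=18 $r4=8

  step pc=0: or   $r2, $r0, $r0  regs=(0,8,0,7,12)
  step pc=1: bne  $r4, $r3, L3  cond=T  regs=(0,8,0,7,12)
  step pc=2: xor  $r4, $r1, $r0  regs=(0,8,0,7,8)
  step pc=3: or   $r1, $r3, $r0  regs=(0,7,0,7,8)
  step pc=4: andi  $r2, $r2, 3  regs=(0,7,0,7,8)
  step pc=5: beq  $r2, $r0, L8  cond=T  regs=(0,7,0,7,8)
  step pc=6: or   $r2, $r4, $r1  regs=(0,7,15,7,8)
  step pc=8: addi  $r3, $r3, 11  regs=(0,7,15,18,8)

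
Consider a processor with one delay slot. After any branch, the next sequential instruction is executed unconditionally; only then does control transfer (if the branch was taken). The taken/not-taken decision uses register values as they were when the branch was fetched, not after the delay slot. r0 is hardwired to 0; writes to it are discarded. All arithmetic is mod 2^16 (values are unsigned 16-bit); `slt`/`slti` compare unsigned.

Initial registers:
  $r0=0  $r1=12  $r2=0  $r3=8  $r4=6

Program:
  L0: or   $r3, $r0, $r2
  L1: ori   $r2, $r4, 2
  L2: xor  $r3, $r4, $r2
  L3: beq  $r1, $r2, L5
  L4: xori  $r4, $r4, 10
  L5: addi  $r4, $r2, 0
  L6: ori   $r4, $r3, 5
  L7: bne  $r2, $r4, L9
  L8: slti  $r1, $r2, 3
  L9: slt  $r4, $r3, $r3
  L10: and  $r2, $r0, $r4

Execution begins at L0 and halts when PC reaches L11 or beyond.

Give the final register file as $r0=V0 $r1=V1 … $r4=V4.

PC=0  or   $r3, $r0, $r2     | $r0=0 $r1=12 $r2=0 $r3=0 $r4=6
PC=1  ori   $r2, $r4, 2      | $r0=0 $r1=12 $r2=6 $r3=0 $r4=6
PC=2  xor  $r3, $r4, $r2     | $r0=0 $r1=12 $r2=6 $r3=0 $r4=6
PC=3  beq  $r1, $r2, L5      | $r0=0 $r1=12 $r2=6 $r3=0 $r4=6  [not taken]
PC=4  xori  $r4, $r4, 10     | $r0=0 $r1=12 $r2=6 $r3=0 $r4=12
PC=5  addi  $r4, $r2, 0      | $r0=0 $r1=12 $r2=6 $r3=0 $r4=6
PC=6  ori   $r4, $r3, 5      | $r0=0 $r1=12 $r2=6 $r3=0 $r4=5
PC=7  bne  $r2, $r4, L9      | $r0=0 $r1=12 $r2=6 $r3=0 $r4=5  [TAKEN]
PC=8  slti  $r1, $r2, 3      | $r0=0 $r1=0 $r2=6 $r3=0 $r4=5
PC=9  slt  $r4, $r3, $r3     | $r0=0 $r1=0 $r2=6 $r3=0 $r4=0
PC=10 and  $r2, $r0, $r4     | $r0=0 $r1=0 $r2=0 $r3=0 $r4=0

$r0=0 $r1=0 $r2=0 $r3=0 $r4=0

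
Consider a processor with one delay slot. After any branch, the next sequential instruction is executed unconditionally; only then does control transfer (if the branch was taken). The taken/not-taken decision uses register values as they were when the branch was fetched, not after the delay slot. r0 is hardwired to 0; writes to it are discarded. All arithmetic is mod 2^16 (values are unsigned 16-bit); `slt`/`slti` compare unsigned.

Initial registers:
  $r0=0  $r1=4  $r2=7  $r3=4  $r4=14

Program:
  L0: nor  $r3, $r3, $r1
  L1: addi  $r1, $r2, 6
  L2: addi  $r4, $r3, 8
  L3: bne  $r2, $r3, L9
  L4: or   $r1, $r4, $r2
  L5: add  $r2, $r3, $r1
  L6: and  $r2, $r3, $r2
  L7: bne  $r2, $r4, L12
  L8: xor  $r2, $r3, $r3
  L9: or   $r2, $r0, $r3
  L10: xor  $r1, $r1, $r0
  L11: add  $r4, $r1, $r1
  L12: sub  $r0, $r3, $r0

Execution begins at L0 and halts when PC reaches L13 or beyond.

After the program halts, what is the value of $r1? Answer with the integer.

7

  step pc=0: nor  $r3, $r3, $r1  regs=(0,4,7,65531,14)
  step pc=1: addi  $r1, $r2, 6  regs=(0,13,7,65531,14)
  step pc=2: addi  $r4, $r3, 8  regs=(0,13,7,65531,3)
  step pc=3: bne  $r2, $r3, L9  cond=T  regs=(0,13,7,65531,3)
  step pc=4: or   $r1, $r4, $r2  regs=(0,7,7,65531,3)
  step pc=9: or   $r2, $r0, $r3  regs=(0,7,65531,65531,3)
  step pc=10: xor  $r1, $r1, $r0  regs=(0,7,65531,65531,3)
  step pc=11: add  $r4, $r1, $r1  regs=(0,7,65531,65531,14)
  step pc=12: sub  $r0, $r3, $r0  regs=(0,7,65531,65531,14)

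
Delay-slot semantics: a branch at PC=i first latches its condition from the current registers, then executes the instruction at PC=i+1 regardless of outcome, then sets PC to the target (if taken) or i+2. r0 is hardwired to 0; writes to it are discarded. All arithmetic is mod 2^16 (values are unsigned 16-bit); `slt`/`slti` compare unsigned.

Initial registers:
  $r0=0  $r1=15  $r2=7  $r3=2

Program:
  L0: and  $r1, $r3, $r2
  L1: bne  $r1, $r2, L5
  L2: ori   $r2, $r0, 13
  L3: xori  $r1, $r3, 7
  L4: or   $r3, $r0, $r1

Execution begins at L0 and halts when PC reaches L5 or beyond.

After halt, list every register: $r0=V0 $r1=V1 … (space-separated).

$r0=0 $r1=2 $r2=13 $r3=2

  step pc=0: and  $r1, $r3, $r2  regs=(0,2,7,2)
  step pc=1: bne  $r1, $r2, L5  cond=T  regs=(0,2,7,2)
  step pc=2: ori   $r2, $r0, 13  regs=(0,2,13,2)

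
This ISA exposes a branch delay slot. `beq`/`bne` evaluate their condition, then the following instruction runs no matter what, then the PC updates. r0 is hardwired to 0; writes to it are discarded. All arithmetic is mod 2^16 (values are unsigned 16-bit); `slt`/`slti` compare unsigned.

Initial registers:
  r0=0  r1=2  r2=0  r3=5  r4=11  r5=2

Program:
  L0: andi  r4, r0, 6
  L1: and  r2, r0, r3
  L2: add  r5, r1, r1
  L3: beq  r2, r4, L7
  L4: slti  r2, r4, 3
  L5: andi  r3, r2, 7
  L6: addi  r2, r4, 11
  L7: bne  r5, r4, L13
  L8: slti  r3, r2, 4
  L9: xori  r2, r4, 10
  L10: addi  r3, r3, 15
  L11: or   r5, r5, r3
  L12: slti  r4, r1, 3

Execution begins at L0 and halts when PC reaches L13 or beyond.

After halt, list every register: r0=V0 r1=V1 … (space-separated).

r0=0 r1=2 r2=1 r3=1 r4=0 r5=4

#0 andi  r4, r0, 6 ; 0/2/0/5/0/2
#1 and  r2, r0, r3 ; 0/2/0/5/0/2
#2 add  r5, r1, r1 ; 0/2/0/5/0/4
#3 beq  r2, r4, L7 ; 0/2/0/5/0/4 ; →target
#4 slti  r2, r4, 3 ; 0/2/1/5/0/4
#7 bne  r5, r4, L13 ; 0/2/1/5/0/4 ; →target
#8 slti  r3, r2, 4 ; 0/2/1/1/0/4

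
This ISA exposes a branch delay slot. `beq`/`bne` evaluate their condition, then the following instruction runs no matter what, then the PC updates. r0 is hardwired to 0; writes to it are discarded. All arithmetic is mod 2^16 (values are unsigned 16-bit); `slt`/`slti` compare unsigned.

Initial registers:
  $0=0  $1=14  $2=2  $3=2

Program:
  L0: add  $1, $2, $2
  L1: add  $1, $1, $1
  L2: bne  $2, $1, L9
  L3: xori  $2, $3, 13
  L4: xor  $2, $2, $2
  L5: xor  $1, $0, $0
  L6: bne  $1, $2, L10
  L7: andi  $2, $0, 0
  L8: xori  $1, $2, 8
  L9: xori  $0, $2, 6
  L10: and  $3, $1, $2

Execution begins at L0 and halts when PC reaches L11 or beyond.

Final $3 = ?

PC=0  add  $1, $2, $2        | $0=0 $1=4 $2=2 $3=2
PC=1  add  $1, $1, $1        | $0=0 $1=8 $2=2 $3=2
PC=2  bne  $2, $1, L9        | $0=0 $1=8 $2=2 $3=2  [TAKEN]
PC=3  xori  $2, $3, 13       | $0=0 $1=8 $2=15 $3=2
PC=9  xori  $0, $2, 6        | $0=0 $1=8 $2=15 $3=2
PC=10 and  $3, $1, $2        | $0=0 $1=8 $2=15 $3=8

8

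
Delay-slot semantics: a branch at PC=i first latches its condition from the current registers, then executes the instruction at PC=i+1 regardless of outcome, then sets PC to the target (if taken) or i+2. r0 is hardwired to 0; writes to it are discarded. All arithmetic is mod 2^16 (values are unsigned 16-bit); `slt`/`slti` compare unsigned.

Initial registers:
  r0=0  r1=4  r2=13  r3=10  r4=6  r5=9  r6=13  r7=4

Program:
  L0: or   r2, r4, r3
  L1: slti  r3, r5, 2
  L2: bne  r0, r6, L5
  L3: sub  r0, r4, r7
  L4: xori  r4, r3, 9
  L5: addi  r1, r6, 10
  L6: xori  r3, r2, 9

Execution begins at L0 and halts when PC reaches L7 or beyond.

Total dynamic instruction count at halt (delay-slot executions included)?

6

PC=0  or   r2, r4, r3        | r0=0 r1=4 r2=14 r3=10 r4=6 r5=9 r6=13 r7=4
PC=1  slti  r3, r5, 2        | r0=0 r1=4 r2=14 r3=0 r4=6 r5=9 r6=13 r7=4
PC=2  bne  r0, r6, L5        | r0=0 r1=4 r2=14 r3=0 r4=6 r5=9 r6=13 r7=4  [TAKEN]
PC=3  sub  r0, r4, r7        | r0=0 r1=4 r2=14 r3=0 r4=6 r5=9 r6=13 r7=4
PC=5  addi  r1, r6, 10       | r0=0 r1=23 r2=14 r3=0 r4=6 r5=9 r6=13 r7=4
PC=6  xori  r3, r2, 9        | r0=0 r1=23 r2=14 r3=7 r4=6 r5=9 r6=13 r7=4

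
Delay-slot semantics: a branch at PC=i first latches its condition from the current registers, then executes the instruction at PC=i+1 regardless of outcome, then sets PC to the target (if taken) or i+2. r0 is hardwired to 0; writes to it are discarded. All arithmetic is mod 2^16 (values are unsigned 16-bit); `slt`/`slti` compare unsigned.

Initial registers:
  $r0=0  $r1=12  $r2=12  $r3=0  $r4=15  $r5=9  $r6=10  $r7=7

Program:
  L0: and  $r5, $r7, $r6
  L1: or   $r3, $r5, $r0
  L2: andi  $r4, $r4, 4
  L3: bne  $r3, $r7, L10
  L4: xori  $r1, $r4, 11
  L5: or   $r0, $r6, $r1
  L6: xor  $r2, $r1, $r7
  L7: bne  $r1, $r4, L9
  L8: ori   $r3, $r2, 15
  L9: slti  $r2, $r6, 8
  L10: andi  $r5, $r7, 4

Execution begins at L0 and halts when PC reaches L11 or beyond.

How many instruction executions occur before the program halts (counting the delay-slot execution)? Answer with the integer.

[0] and  $r5, $r7, $r6  →  {$r0:0, $r1:12, $r2:12, $r3:0, $r4:15, $r5:2, $r6:10, $r7:7}
[1] or   $r3, $r5, $r0  →  {$r0:0, $r1:12, $r2:12, $r3:2, $r4:15, $r5:2, $r6:10, $r7:7}
[2] andi  $r4, $r4, 4  →  {$r0:0, $r1:12, $r2:12, $r3:2, $r4:4, $r5:2, $r6:10, $r7:7}
[3] bne  $r3, $r7, L10  →  {$r0:0, $r1:12, $r2:12, $r3:2, $r4:4, $r5:2, $r6:10, $r7:7}  ⟨branch taken⟩
[4] xori  $r1, $r4, 11  →  {$r0:0, $r1:15, $r2:12, $r3:2, $r4:4, $r5:2, $r6:10, $r7:7}
[10] andi  $r5, $r7, 4  →  {$r0:0, $r1:15, $r2:12, $r3:2, $r4:4, $r5:4, $r6:10, $r7:7}

6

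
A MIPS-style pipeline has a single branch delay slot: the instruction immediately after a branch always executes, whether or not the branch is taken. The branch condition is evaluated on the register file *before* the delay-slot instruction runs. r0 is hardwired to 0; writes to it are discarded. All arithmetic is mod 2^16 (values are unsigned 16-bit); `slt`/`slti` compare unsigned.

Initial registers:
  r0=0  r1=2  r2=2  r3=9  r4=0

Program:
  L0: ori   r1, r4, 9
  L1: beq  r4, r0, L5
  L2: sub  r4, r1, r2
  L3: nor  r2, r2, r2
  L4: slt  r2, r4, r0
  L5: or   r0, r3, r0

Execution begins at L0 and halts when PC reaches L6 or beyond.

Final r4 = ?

7

PC=0  ori   r1, r4, 9        | r0=0 r1=9 r2=2 r3=9 r4=0
PC=1  beq  r4, r0, L5        | r0=0 r1=9 r2=2 r3=9 r4=0  [TAKEN]
PC=2  sub  r4, r1, r2        | r0=0 r1=9 r2=2 r3=9 r4=7
PC=5  or   r0, r3, r0        | r0=0 r1=9 r2=2 r3=9 r4=7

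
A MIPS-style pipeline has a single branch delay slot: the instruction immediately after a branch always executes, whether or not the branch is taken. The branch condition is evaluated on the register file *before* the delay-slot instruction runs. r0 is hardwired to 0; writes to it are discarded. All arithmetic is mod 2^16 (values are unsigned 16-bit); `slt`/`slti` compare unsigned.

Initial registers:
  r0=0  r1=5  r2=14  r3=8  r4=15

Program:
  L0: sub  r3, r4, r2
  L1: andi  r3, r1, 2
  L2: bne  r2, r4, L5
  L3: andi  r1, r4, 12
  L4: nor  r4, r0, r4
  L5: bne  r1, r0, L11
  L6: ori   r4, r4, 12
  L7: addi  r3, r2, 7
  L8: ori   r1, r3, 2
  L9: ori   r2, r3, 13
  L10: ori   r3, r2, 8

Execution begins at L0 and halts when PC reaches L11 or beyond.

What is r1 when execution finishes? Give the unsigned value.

12

[0] sub  r3, r4, r2  →  {r0:0, r1:5, r2:14, r3:1, r4:15}
[1] andi  r3, r1, 2  →  {r0:0, r1:5, r2:14, r3:0, r4:15}
[2] bne  r2, r4, L5  →  {r0:0, r1:5, r2:14, r3:0, r4:15}  ⟨branch taken⟩
[3] andi  r1, r4, 12  →  {r0:0, r1:12, r2:14, r3:0, r4:15}
[5] bne  r1, r0, L11  →  {r0:0, r1:12, r2:14, r3:0, r4:15}  ⟨branch taken⟩
[6] ori   r4, r4, 12  →  {r0:0, r1:12, r2:14, r3:0, r4:15}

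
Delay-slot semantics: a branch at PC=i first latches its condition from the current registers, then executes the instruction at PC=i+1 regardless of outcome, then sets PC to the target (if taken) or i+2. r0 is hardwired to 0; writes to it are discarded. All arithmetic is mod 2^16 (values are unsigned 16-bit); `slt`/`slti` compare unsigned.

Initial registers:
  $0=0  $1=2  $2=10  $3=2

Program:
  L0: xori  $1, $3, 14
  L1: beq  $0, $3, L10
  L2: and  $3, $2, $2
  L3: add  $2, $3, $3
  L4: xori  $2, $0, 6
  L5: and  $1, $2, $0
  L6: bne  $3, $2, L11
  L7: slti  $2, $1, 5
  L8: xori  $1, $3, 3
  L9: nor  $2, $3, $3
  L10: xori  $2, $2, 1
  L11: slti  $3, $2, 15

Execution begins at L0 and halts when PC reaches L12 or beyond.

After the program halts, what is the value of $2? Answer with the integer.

1

#0 xori  $1, $3, 14 ; 0/12/10/2
#1 beq  $0, $3, L10 ; 0/12/10/2 ; →fallthru
#2 and  $3, $2, $2 ; 0/12/10/10
#3 add  $2, $3, $3 ; 0/12/20/10
#4 xori  $2, $0, 6 ; 0/12/6/10
#5 and  $1, $2, $0 ; 0/0/6/10
#6 bne  $3, $2, L11 ; 0/0/6/10 ; →target
#7 slti  $2, $1, 5 ; 0/0/1/10
#11 slti  $3, $2, 15 ; 0/0/1/1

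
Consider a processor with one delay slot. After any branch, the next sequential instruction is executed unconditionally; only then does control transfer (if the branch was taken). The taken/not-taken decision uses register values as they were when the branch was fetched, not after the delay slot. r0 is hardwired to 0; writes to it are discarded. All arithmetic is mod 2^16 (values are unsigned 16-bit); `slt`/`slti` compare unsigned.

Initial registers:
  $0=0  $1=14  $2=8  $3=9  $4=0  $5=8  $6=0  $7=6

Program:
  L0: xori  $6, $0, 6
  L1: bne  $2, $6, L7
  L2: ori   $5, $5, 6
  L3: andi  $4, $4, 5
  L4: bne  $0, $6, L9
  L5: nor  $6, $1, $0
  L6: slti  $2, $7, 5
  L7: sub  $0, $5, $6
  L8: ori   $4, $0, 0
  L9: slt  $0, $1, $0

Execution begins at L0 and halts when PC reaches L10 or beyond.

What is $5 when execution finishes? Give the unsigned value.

[0] xori  $6, $0, 6  →  {$0:0, $1:14, $2:8, $3:9, $4:0, $5:8, $6:6, $7:6}
[1] bne  $2, $6, L7  →  {$0:0, $1:14, $2:8, $3:9, $4:0, $5:8, $6:6, $7:6}  ⟨branch taken⟩
[2] ori   $5, $5, 6  →  {$0:0, $1:14, $2:8, $3:9, $4:0, $5:14, $6:6, $7:6}
[7] sub  $0, $5, $6  →  {$0:0, $1:14, $2:8, $3:9, $4:0, $5:14, $6:6, $7:6}
[8] ori   $4, $0, 0  →  {$0:0, $1:14, $2:8, $3:9, $4:0, $5:14, $6:6, $7:6}
[9] slt  $0, $1, $0  →  {$0:0, $1:14, $2:8, $3:9, $4:0, $5:14, $6:6, $7:6}

14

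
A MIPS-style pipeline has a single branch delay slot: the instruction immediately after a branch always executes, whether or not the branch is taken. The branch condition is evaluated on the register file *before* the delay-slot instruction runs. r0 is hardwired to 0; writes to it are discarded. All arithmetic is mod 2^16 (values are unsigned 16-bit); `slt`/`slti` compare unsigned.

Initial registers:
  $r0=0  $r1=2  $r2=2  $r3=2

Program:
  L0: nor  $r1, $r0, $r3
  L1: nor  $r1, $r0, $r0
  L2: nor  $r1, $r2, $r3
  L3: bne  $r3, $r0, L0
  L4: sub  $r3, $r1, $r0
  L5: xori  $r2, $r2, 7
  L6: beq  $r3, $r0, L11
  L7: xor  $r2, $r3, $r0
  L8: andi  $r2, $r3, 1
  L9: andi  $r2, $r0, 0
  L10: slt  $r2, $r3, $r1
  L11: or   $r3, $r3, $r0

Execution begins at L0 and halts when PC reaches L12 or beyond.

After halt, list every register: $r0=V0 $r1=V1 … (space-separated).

#0 nor  $r1, $r0, $r3 ; 0/65533/2/2
#1 nor  $r1, $r0, $r0 ; 0/65535/2/2
#2 nor  $r1, $r2, $r3 ; 0/65533/2/2
#3 bne  $r3, $r0, L0 ; 0/65533/2/2 ; →target
#4 sub  $r3, $r1, $r0 ; 0/65533/2/65533
#0 nor  $r1, $r0, $r3 ; 0/2/2/65533
#1 nor  $r1, $r0, $r0 ; 0/65535/2/65533
#2 nor  $r1, $r2, $r3 ; 0/0/2/65533
#3 bne  $r3, $r0, L0 ; 0/0/2/65533 ; →target
#4 sub  $r3, $r1, $r0 ; 0/0/2/0
#0 nor  $r1, $r0, $r3 ; 0/65535/2/0
#1 nor  $r1, $r0, $r0 ; 0/65535/2/0
#2 nor  $r1, $r2, $r3 ; 0/65533/2/0
#3 bne  $r3, $r0, L0 ; 0/65533/2/0 ; →fallthru
#4 sub  $r3, $r1, $r0 ; 0/65533/2/65533
#5 xori  $r2, $r2, 7 ; 0/65533/5/65533
#6 beq  $r3, $r0, L11 ; 0/65533/5/65533 ; →fallthru
#7 xor  $r2, $r3, $r0 ; 0/65533/65533/65533
#8 andi  $r2, $r3, 1 ; 0/65533/1/65533
#9 andi  $r2, $r0, 0 ; 0/65533/0/65533
#10 slt  $r2, $r3, $r1 ; 0/65533/0/65533
#11 or   $r3, $r3, $r0 ; 0/65533/0/65533

$r0=0 $r1=65533 $r2=0 $r3=65533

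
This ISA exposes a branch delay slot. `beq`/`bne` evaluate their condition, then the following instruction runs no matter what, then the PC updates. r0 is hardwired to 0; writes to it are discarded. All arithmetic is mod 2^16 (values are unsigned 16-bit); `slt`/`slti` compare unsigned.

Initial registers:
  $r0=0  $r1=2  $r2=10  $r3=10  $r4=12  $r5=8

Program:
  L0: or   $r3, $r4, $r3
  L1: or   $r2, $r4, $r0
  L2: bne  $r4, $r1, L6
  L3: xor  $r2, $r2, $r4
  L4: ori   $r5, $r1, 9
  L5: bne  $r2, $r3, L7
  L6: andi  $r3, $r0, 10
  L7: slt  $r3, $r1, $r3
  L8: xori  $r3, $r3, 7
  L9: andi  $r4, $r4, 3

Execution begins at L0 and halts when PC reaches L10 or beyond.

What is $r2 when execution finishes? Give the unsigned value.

[0] or   $r3, $r4, $r3  →  {$r0:0, $r1:2, $r2:10, $r3:14, $r4:12, $r5:8}
[1] or   $r2, $r4, $r0  →  {$r0:0, $r1:2, $r2:12, $r3:14, $r4:12, $r5:8}
[2] bne  $r4, $r1, L6  →  {$r0:0, $r1:2, $r2:12, $r3:14, $r4:12, $r5:8}  ⟨branch taken⟩
[3] xor  $r2, $r2, $r4  →  {$r0:0, $r1:2, $r2:0, $r3:14, $r4:12, $r5:8}
[6] andi  $r3, $r0, 10  →  {$r0:0, $r1:2, $r2:0, $r3:0, $r4:12, $r5:8}
[7] slt  $r3, $r1, $r3  →  {$r0:0, $r1:2, $r2:0, $r3:0, $r4:12, $r5:8}
[8] xori  $r3, $r3, 7  →  {$r0:0, $r1:2, $r2:0, $r3:7, $r4:12, $r5:8}
[9] andi  $r4, $r4, 3  →  {$r0:0, $r1:2, $r2:0, $r3:7, $r4:0, $r5:8}

0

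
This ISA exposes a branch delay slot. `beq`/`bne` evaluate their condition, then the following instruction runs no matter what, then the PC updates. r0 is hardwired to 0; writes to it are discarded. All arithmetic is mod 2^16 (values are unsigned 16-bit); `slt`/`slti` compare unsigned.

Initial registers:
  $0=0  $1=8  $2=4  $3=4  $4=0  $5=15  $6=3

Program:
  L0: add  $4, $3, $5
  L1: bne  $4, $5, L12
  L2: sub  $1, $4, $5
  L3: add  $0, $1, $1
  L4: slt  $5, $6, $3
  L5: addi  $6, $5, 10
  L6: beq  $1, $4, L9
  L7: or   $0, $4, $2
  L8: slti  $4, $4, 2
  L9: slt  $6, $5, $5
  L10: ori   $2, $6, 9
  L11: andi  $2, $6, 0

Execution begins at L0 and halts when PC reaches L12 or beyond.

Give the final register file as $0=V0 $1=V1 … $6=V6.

#0 add  $4, $3, $5 ; 0/8/4/4/19/15/3
#1 bne  $4, $5, L12 ; 0/8/4/4/19/15/3 ; →target
#2 sub  $1, $4, $5 ; 0/4/4/4/19/15/3

$0=0 $1=4 $2=4 $3=4 $4=19 $5=15 $6=3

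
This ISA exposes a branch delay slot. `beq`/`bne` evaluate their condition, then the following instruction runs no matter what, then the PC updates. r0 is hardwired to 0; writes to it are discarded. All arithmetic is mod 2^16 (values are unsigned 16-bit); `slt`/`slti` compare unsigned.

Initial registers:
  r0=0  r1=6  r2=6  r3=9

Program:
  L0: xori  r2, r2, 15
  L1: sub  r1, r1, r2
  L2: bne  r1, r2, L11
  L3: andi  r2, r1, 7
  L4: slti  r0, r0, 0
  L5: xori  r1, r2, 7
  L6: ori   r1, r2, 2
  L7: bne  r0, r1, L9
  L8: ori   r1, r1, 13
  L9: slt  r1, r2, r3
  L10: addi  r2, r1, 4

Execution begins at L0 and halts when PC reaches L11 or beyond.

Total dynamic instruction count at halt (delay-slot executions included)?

4

  step pc=0: xori  r2, r2, 15  regs=(0,6,9,9)
  step pc=1: sub  r1, r1, r2  regs=(0,65533,9,9)
  step pc=2: bne  r1, r2, L11  cond=T  regs=(0,65533,9,9)
  step pc=3: andi  r2, r1, 7  regs=(0,65533,5,9)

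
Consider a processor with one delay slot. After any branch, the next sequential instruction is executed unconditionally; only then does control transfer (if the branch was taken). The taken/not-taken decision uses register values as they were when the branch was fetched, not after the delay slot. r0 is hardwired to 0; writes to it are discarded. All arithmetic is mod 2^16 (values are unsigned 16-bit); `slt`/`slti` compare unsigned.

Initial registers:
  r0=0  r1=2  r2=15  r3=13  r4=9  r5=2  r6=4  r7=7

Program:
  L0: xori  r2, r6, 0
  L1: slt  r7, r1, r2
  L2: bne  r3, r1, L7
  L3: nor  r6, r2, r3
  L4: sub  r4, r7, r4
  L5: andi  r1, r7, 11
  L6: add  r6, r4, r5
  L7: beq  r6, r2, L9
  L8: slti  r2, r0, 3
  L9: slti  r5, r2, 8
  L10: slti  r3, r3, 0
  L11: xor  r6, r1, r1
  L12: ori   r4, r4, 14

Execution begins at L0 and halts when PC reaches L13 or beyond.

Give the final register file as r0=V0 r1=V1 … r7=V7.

r0=0 r1=2 r2=1 r3=0 r4=15 r5=1 r6=0 r7=1

#0 xori  r2, r6, 0 ; 0/2/4/13/9/2/4/7
#1 slt  r7, r1, r2 ; 0/2/4/13/9/2/4/1
#2 bne  r3, r1, L7 ; 0/2/4/13/9/2/4/1 ; →target
#3 nor  r6, r2, r3 ; 0/2/4/13/9/2/65522/1
#7 beq  r6, r2, L9 ; 0/2/4/13/9/2/65522/1 ; →fallthru
#8 slti  r2, r0, 3 ; 0/2/1/13/9/2/65522/1
#9 slti  r5, r2, 8 ; 0/2/1/13/9/1/65522/1
#10 slti  r3, r3, 0 ; 0/2/1/0/9/1/65522/1
#11 xor  r6, r1, r1 ; 0/2/1/0/9/1/0/1
#12 ori   r4, r4, 14 ; 0/2/1/0/15/1/0/1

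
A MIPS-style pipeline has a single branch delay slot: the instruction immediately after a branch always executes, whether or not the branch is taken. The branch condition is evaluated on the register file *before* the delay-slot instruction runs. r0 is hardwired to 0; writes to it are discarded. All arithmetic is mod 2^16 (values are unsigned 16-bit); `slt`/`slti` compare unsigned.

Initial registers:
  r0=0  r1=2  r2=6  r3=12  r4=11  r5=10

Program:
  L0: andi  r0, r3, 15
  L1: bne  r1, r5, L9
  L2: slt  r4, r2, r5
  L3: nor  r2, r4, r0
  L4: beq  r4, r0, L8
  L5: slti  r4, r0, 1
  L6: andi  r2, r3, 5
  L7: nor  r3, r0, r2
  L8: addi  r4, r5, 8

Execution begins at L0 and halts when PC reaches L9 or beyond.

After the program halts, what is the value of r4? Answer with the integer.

  step pc=0: andi  r0, r3, 15  regs=(0,2,6,12,11,10)
  step pc=1: bne  r1, r5, L9  cond=T  regs=(0,2,6,12,11,10)
  step pc=2: slt  r4, r2, r5  regs=(0,2,6,12,1,10)

1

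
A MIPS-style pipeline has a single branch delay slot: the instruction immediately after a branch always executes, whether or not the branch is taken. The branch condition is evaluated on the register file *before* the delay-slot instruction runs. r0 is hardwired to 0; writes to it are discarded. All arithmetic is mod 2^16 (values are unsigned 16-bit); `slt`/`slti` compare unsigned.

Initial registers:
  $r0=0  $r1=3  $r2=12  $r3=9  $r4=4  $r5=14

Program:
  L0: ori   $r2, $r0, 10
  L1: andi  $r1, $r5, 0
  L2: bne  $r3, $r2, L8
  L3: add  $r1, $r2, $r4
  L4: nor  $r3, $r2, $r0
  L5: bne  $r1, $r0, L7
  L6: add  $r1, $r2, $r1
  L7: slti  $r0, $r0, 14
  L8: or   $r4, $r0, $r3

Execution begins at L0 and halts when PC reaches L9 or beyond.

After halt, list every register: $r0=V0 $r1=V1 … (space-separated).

$r0=0 $r1=14 $r2=10 $r3=9 $r4=9 $r5=14

  step pc=0: ori   $r2, $r0, 10  regs=(0,3,10,9,4,14)
  step pc=1: andi  $r1, $r5, 0  regs=(0,0,10,9,4,14)
  step pc=2: bne  $r3, $r2, L8  cond=T  regs=(0,0,10,9,4,14)
  step pc=3: add  $r1, $r2, $r4  regs=(0,14,10,9,4,14)
  step pc=8: or   $r4, $r0, $r3  regs=(0,14,10,9,9,14)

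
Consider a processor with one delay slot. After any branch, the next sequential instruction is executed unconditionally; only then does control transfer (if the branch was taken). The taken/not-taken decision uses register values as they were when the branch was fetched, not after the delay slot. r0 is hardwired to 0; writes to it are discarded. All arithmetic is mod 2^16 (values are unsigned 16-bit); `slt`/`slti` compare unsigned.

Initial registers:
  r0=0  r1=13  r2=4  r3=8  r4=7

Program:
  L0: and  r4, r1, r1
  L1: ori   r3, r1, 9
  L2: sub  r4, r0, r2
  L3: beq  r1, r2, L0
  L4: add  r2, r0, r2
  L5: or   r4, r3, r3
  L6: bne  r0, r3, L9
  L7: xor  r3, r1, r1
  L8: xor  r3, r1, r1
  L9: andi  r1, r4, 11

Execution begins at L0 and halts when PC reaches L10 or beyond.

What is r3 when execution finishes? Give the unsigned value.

0

#0 and  r4, r1, r1 ; 0/13/4/8/13
#1 ori   r3, r1, 9 ; 0/13/4/13/13
#2 sub  r4, r0, r2 ; 0/13/4/13/65532
#3 beq  r1, r2, L0 ; 0/13/4/13/65532 ; →fallthru
#4 add  r2, r0, r2 ; 0/13/4/13/65532
#5 or   r4, r3, r3 ; 0/13/4/13/13
#6 bne  r0, r3, L9 ; 0/13/4/13/13 ; →target
#7 xor  r3, r1, r1 ; 0/13/4/0/13
#9 andi  r1, r4, 11 ; 0/9/4/0/13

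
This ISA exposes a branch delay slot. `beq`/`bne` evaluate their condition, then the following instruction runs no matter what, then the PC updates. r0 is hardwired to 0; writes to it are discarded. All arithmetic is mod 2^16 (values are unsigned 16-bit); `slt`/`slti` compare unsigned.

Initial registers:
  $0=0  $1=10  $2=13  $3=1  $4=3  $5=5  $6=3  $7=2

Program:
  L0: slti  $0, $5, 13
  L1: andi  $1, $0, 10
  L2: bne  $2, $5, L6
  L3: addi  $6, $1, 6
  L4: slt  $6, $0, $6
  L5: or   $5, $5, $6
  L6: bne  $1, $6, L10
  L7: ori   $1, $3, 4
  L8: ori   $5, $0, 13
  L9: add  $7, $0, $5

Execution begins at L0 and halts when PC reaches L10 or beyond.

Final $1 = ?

5

PC=0  slti  $0, $5, 13       | $0=0 $1=10 $2=13 $3=1 $4=3 $5=5 $6=3 $7=2
PC=1  andi  $1, $0, 10       | $0=0 $1=0 $2=13 $3=1 $4=3 $5=5 $6=3 $7=2
PC=2  bne  $2, $5, L6        | $0=0 $1=0 $2=13 $3=1 $4=3 $5=5 $6=3 $7=2  [TAKEN]
PC=3  addi  $6, $1, 6        | $0=0 $1=0 $2=13 $3=1 $4=3 $5=5 $6=6 $7=2
PC=6  bne  $1, $6, L10       | $0=0 $1=0 $2=13 $3=1 $4=3 $5=5 $6=6 $7=2  [TAKEN]
PC=7  ori   $1, $3, 4        | $0=0 $1=5 $2=13 $3=1 $4=3 $5=5 $6=6 $7=2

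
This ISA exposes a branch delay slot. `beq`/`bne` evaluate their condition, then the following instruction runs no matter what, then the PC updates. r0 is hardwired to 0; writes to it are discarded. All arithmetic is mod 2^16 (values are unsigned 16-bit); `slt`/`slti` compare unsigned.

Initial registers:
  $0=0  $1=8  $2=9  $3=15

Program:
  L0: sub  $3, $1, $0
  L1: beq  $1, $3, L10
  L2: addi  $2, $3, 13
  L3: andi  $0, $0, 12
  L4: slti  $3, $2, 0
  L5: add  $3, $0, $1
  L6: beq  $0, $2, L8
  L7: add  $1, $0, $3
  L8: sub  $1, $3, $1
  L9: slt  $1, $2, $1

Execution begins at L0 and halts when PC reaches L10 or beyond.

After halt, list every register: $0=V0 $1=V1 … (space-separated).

#0 sub  $3, $1, $0 ; 0/8/9/8
#1 beq  $1, $3, L10 ; 0/8/9/8 ; →target
#2 addi  $2, $3, 13 ; 0/8/21/8

$0=0 $1=8 $2=21 $3=8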